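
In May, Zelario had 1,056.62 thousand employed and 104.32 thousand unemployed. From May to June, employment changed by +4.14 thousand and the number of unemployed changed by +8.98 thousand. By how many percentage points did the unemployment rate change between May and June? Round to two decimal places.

The unemployment rate changed by +0.66 percentage points.

May: labor force = 1,056.62 + 104.32 = 1,160.94; u = 104.32/1,160.94 = 8.99%.
June: labor force = 1,060.76 + 113.30 = 1,174.06; u = 113.30/1,174.06 = 9.65%.
Change = 9.65% − 8.99% = +0.66 pp.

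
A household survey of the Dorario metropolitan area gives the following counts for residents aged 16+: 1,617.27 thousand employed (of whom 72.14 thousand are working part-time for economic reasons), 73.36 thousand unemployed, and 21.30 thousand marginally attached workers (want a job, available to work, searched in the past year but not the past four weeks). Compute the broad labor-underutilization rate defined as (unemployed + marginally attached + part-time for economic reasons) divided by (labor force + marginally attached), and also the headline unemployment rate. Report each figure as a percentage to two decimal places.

Broad underutilization rate ≈ 9.74%; headline unemployment rate ≈ 4.34%.

Labor force = 1,617.27 + 73.36 = 1,690.63 thousand.
Numerator = 73.36 + 21.30 + 72.14 = 166.80 thousand.
Denominator = 1,690.63 + 21.30 = 1,711.93 thousand.
Broad rate = 166.80 / 1,711.93 = 9.74%.
Headline unemployment rate = 73.36 / 1,690.63 = 4.34%.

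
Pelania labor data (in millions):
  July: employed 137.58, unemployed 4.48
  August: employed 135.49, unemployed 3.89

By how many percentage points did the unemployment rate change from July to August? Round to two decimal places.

The unemployment rate changed by −0.36 percentage points.

July: labor force = 137.58 + 4.48 = 142.06; u = 4.48/142.06 = 3.15%.
August: labor force = 135.49 + 3.89 = 139.38; u = 3.89/139.38 = 2.79%.
Change = 2.79% − 3.15% = −0.36 pp.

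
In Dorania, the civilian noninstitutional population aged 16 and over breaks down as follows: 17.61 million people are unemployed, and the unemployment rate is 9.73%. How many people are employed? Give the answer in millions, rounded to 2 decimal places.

Labor force = U / u = 17.61 / 0.0973 ≈ 180.99 million.
Employed = labor force − unemployed = 180.99 − 17.61 = 163.38 million.

About 163.38 million are employed.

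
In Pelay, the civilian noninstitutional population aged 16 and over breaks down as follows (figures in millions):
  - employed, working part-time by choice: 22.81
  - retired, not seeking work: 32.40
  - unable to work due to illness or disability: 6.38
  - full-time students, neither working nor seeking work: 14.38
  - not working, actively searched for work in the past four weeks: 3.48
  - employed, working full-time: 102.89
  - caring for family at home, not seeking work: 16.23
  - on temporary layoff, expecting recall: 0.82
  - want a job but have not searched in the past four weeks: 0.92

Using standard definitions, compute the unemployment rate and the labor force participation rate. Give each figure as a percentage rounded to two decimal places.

Unemployment rate ≈ 3.31%; labor force participation rate ≈ 64.90%.

Employed = 22.81 + 102.89 = 125.70 million.
Unemployed = 3.48 + 0.82 = 4.30 million (jobless and actively searching, or on temporary layoff).
Labor force = 125.70 + 4.30 = 130.00 million.
Not in labor force = 32.40 + 6.38 + 14.38 + 16.23 + 0.92 = 70.31 million (those not working and not actively searching are outside the labor force — including those who want a job but have given up searching).
Civilian working-age population = 130.00 + 70.31 = 200.31 million.
Unemployment rate = 4.30 / 130.00 = 3.31%.
Labor force participation rate = 130.00 / 200.31 = 64.90%.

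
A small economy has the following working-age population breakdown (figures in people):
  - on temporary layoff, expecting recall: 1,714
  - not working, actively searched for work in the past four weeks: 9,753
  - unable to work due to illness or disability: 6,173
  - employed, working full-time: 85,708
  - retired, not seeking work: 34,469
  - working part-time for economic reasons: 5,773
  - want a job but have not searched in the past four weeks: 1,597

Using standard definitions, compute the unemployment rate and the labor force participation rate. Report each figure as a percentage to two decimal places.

Unemployment rate ≈ 11.14%; labor force participation rate ≈ 70.91%.

Employed = 85,708 + 5,773 = 91,481 (anyone who worked, including part-time for economic reasons, counts as employed).
Unemployed = 1,714 + 9,753 = 11,467 (jobless and actively searching, or on temporary layoff).
Labor force = 91,481 + 11,467 = 102,948.
Not in labor force = 6,173 + 34,469 + 1,597 = 42,239 (those not working and not actively searching are outside the labor force — including those who want a job but have given up searching).
Civilian working-age population = 102,948 + 42,239 = 145,187.
Unemployment rate = 11,467 / 102,948 = 11.14%.
Labor force participation rate = 102,948 / 145,187 = 70.91%.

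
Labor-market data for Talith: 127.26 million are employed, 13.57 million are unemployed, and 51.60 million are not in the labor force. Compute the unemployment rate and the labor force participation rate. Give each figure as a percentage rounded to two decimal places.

Labor force = employed + unemployed = 127.26 + 13.57 = 140.83 million.
Working-age population = 140.83 + 51.60 = 192.43 million.
Unemployment rate = 13.57 / 140.83 = 9.64%.
Labor force participation rate = 140.83 / 192.43 = 73.19%.

Unemployment rate ≈ 9.64%; labor force participation rate ≈ 73.19%.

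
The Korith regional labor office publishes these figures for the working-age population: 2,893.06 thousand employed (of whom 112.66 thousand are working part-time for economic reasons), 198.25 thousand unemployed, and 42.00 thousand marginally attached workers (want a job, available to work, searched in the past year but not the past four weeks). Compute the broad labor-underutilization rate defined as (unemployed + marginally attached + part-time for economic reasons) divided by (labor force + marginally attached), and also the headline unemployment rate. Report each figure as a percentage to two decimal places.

Broad underutilization rate ≈ 11.26%; headline unemployment rate ≈ 6.41%.

Labor force = 2,893.06 + 198.25 = 3,091.31 thousand.
Numerator = 198.25 + 42.00 + 112.66 = 352.91 thousand.
Denominator = 3,091.31 + 42.00 = 3,133.31 thousand.
Broad rate = 352.91 / 3,133.31 = 11.26%.
Headline unemployment rate = 198.25 / 3,091.31 = 6.41%.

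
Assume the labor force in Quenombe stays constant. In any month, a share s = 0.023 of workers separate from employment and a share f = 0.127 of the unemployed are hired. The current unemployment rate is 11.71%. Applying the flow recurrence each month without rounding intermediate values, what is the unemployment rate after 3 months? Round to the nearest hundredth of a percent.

With a fixed labor force, u_{t+1} = u_t + s·(1−u_t) − f·u_t = u_t·(1−s−f) + s.
Here 1−s−f = 0.850 and s = 0.023.
u_1 = 0.117100 × 0.850 + 0.023 = 0.122535.
u_2 = 0.122535 × 0.850 + 0.023 = 0.127155.
u_3 = 0.127155 × 0.850 + 0.023 = 0.131082.

Unemployment rate after three months ≈ 13.11%.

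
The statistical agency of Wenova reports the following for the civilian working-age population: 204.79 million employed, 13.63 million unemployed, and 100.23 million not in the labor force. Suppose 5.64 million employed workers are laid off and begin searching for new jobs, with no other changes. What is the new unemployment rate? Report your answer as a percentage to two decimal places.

New unemployment rate ≈ 8.82%.

Initially, labor force = 204.79 + 13.63 = 218.42 million, so u = 13.63/218.42 = 6.24%.
After the change, employed falls and unemployed rises by 5.64; labor force unchanged → E = 199.15, U = 19.27, labor force = 218.42 million.
New unemployment rate = 19.27 / 218.42 = 8.82%.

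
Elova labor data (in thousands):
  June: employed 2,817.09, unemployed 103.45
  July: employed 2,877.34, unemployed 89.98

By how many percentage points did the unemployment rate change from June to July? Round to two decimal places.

The unemployment rate changed by −0.51 percentage points.

June: labor force = 2,817.09 + 103.45 = 2,920.54; u = 103.45/2,920.54 = 3.54%.
July: labor force = 2,877.34 + 89.98 = 2,967.32; u = 89.98/2,967.32 = 3.03%.
Change = 3.03% − 3.54% = −0.51 pp.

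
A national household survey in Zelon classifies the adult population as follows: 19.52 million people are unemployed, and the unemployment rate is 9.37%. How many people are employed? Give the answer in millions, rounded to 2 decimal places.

About 188.80 million are employed.

Labor force = U / u = 19.52 / 0.0937 ≈ 208.32 million.
Employed = labor force − unemployed = 208.32 − 19.52 = 188.80 million.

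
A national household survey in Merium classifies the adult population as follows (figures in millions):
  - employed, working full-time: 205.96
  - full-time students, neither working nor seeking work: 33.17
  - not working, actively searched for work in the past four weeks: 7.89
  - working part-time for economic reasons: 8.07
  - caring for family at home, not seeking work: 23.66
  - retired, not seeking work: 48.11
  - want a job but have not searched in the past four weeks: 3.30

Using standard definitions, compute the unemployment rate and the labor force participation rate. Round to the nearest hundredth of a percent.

Employed = 205.96 + 8.07 = 214.03 million (anyone who worked, including part-time for economic reasons, counts as employed).
Unemployed = 7.89 million.
Labor force = 214.03 + 7.89 = 221.92 million.
Not in labor force = 33.17 + 23.66 + 48.11 + 3.30 = 108.24 million (those not working and not actively searching are outside the labor force — including those who want a job but have given up searching).
Civilian working-age population = 221.92 + 108.24 = 330.16 million.
Unemployment rate = 7.89 / 221.92 = 3.56%.
Labor force participation rate = 221.92 / 330.16 = 67.22%.

Unemployment rate ≈ 3.56%; labor force participation rate ≈ 67.22%.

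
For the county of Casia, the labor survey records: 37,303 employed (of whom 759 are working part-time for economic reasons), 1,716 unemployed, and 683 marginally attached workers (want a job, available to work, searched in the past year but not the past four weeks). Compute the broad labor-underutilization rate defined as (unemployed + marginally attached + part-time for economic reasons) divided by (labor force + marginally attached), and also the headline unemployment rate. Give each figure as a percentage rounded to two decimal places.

Broad underutilization rate ≈ 7.95%; headline unemployment rate ≈ 4.40%.

Labor force = 37,303 + 1,716 = 39,019.
Numerator = 1,716 + 683 + 759 = 3,158.
Denominator = 39,019 + 683 = 39,702.
Broad rate = 3,158 / 39,702 = 7.95%.
Headline unemployment rate = 1,716 / 39,019 = 4.40%.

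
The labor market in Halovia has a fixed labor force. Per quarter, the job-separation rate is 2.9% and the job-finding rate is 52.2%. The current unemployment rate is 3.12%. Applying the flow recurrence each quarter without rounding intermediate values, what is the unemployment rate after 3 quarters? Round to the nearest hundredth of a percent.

With a fixed labor force, u_{t+1} = u_t + s·(1−u_t) − f·u_t = u_t·(1−s−f) + s.
Here 1−s−f = 0.449 and s = 0.029.
u_1 = 0.031200 × 0.449 + 0.029 = 0.043009.
u_2 = 0.043009 × 0.449 + 0.029 = 0.048311.
u_3 = 0.048311 × 0.449 + 0.029 = 0.050692.

Unemployment rate after three quarters ≈ 5.07%.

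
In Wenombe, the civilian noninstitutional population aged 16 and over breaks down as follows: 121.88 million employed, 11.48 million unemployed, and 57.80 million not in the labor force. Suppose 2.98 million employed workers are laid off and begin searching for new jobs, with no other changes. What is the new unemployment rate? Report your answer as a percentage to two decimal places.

Initially, labor force = 121.88 + 11.48 = 133.36 million, so u = 11.48/133.36 = 8.61%.
After the change, employed falls and unemployed rises by 2.98; labor force unchanged → E = 118.90, U = 14.46, labor force = 133.36 million.
New unemployment rate = 14.46 / 133.36 = 10.84%.

New unemployment rate ≈ 10.84%.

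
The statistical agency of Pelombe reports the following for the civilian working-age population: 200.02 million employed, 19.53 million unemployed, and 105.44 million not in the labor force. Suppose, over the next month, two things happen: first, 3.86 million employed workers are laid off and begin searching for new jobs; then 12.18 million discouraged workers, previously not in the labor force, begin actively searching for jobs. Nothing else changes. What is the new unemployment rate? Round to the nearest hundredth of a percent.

Initially, labor force = 200.02 + 19.53 = 219.55 million, so u = 19.53/219.55 = 8.90%.
After the first change, employed falls and unemployed rises by 3.86; labor force unchanged → E = 196.16, U = 23.39, labor force = 219.55 million.
After the second change, unemployed and labor force both rise by 12.18 → E = 196.16, U = 35.57, labor force = 231.73 million.
New unemployment rate = 35.57 / 231.73 = 15.35%.

New unemployment rate ≈ 15.35%.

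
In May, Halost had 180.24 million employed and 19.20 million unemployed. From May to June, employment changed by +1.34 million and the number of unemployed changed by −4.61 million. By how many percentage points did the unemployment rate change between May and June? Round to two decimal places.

May: labor force = 180.24 + 19.20 = 199.44; u = 19.20/199.44 = 9.63%.
June: labor force = 181.58 + 14.59 = 196.17; u = 14.59/196.17 = 7.44%.
Change = 7.44% − 9.63% = −2.19 pp.

The unemployment rate changed by −2.19 percentage points.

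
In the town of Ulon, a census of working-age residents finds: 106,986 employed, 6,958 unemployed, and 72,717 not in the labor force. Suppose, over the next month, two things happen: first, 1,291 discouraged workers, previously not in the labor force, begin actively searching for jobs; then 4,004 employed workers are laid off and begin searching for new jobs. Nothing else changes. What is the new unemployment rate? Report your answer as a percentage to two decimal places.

New unemployment rate ≈ 10.63%.

Initially, labor force = 106,986 + 6,958 = 113,944, so u = 6,958/113,944 = 6.11%.
After the first change, unemployed and labor force both rise by 1,291 → E = 106,986, U = 8,249, labor force = 115,235.
After the second change, employed falls and unemployed rises by 4,004; labor force unchanged → E = 102,982, U = 12,253, labor force = 115,235.
New unemployment rate = 12,253 / 115,235 = 10.63%.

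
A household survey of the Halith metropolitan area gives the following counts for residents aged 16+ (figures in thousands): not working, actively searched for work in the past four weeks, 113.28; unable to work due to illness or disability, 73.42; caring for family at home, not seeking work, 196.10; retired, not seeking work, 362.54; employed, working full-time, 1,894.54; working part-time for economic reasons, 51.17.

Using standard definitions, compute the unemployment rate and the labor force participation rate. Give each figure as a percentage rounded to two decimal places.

Unemployment rate ≈ 5.50%; labor force participation rate ≈ 76.51%.

Employed = 1,894.54 + 51.17 = 1,945.71 thousand (anyone who worked, including part-time for economic reasons, counts as employed).
Unemployed = 113.28 thousand.
Labor force = 1,945.71 + 113.28 = 2,058.99 thousand.
Not in labor force = 73.42 + 196.10 + 362.54 = 632.06 thousand (those not working and not actively searching are outside the labor force).
Civilian working-age population = 2,058.99 + 632.06 = 2,691.05 thousand.
Unemployment rate = 113.28 / 2,058.99 = 5.50%.
Labor force participation rate = 2,058.99 / 2,691.05 = 76.51%.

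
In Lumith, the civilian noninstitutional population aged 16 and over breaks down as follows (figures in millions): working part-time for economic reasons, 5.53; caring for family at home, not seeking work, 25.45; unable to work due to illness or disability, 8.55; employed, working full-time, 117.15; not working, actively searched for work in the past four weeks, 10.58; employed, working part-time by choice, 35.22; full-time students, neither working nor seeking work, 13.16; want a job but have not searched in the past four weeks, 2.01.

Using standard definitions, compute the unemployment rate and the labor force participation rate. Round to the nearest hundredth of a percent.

Employed = 5.53 + 117.15 + 35.22 = 157.90 million (anyone who worked, including part-time for economic reasons, counts as employed).
Unemployed = 10.58 million.
Labor force = 157.90 + 10.58 = 168.48 million.
Not in labor force = 25.45 + 8.55 + 13.16 + 2.01 = 49.17 million (those not working and not actively searching are outside the labor force — including those who want a job but have given up searching).
Civilian working-age population = 168.48 + 49.17 = 217.65 million.
Unemployment rate = 10.58 / 168.48 = 6.28%.
Labor force participation rate = 168.48 / 217.65 = 77.41%.

Unemployment rate ≈ 6.28%; labor force participation rate ≈ 77.41%.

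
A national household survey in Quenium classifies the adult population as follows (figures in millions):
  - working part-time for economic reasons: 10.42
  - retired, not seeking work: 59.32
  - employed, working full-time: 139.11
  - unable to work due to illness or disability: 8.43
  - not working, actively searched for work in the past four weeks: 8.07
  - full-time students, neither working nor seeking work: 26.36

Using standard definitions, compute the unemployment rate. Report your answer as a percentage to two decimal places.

Employed = 10.42 + 139.11 = 149.53 million (anyone who worked, including part-time for economic reasons, counts as employed).
Unemployed = 8.07 million.
Labor force = 149.53 + 8.07 = 157.60 million.
Unemployment rate = 8.07 / 157.60 = 5.12%.

Unemployment rate ≈ 5.12%.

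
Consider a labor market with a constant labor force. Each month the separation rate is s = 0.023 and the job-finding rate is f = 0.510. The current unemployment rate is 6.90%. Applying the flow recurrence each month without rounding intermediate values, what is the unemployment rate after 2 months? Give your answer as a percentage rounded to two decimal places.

With a fixed labor force, u_{t+1} = u_t + s·(1−u_t) − f·u_t = u_t·(1−s−f) + s.
Here 1−s−f = 0.467 and s = 0.023.
u_1 = 0.069000 × 0.467 + 0.023 = 0.055223.
u_2 = 0.055223 × 0.467 + 0.023 = 0.048789.

Unemployment rate after two months ≈ 4.88%.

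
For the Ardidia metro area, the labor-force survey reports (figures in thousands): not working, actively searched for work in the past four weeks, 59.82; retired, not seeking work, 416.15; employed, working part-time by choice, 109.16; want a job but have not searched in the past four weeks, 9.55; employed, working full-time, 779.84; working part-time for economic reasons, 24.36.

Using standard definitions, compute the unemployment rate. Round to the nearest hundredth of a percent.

Unemployment rate ≈ 6.15%.

Employed = 109.16 + 779.84 + 24.36 = 913.36 thousand (anyone who worked, including part-time for economic reasons, counts as employed).
Unemployed = 59.82 thousand.
Labor force = 913.36 + 59.82 = 973.18 thousand.
Unemployment rate = 59.82 / 973.18 = 6.15%.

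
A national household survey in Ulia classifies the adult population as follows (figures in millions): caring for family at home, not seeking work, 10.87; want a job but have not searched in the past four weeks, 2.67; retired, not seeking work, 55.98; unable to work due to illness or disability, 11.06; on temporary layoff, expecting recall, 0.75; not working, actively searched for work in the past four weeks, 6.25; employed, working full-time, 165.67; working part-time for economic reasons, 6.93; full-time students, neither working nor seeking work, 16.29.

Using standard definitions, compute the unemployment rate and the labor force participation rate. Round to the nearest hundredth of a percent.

Unemployment rate ≈ 3.90%; labor force participation rate ≈ 64.96%.

Employed = 165.67 + 6.93 = 172.60 million (anyone who worked, including part-time for economic reasons, counts as employed).
Unemployed = 0.75 + 6.25 = 7.00 million (jobless and actively searching, or on temporary layoff).
Labor force = 172.60 + 7.00 = 179.60 million.
Not in labor force = 10.87 + 2.67 + 55.98 + 11.06 + 16.29 = 96.87 million (those not working and not actively searching are outside the labor force — including those who want a job but have given up searching).
Civilian working-age population = 179.60 + 96.87 = 276.47 million.
Unemployment rate = 7.00 / 179.60 = 3.90%.
Labor force participation rate = 179.60 / 276.47 = 64.96%.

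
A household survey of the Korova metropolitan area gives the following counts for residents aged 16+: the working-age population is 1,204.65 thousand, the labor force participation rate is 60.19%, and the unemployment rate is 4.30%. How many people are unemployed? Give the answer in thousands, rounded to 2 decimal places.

About 31.18 thousand are unemployed.

Labor force = 0.6019 × 1,204.65 = 725.08 thousand.
Unemployed = 0.0430 × 725.08 ≈ 31.18 thousand.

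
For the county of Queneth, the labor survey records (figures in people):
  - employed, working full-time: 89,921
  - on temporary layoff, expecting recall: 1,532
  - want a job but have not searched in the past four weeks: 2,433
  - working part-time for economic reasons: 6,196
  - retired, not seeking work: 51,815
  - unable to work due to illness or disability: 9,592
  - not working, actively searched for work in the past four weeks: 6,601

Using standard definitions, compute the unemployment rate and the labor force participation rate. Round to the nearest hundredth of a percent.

Employed = 89,921 + 6,196 = 96,117 (anyone who worked, including part-time for economic reasons, counts as employed).
Unemployed = 1,532 + 6,601 = 8,133 (jobless and actively searching, or on temporary layoff).
Labor force = 96,117 + 8,133 = 104,250.
Not in labor force = 2,433 + 51,815 + 9,592 = 63,840 (those not working and not actively searching are outside the labor force — including those who want a job but have given up searching).
Civilian working-age population = 104,250 + 63,840 = 168,090.
Unemployment rate = 8,133 / 104,250 = 7.80%.
Labor force participation rate = 104,250 / 168,090 = 62.02%.

Unemployment rate ≈ 7.80%; labor force participation rate ≈ 62.02%.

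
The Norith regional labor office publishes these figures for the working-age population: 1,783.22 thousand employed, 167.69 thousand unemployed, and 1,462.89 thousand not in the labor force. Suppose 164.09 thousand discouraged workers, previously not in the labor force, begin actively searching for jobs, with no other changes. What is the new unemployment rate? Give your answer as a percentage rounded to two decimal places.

New unemployment rate ≈ 15.69%.

Initially, labor force = 1,783.22 + 167.69 = 1,950.91 thousand, so u = 167.69/1,950.91 = 8.60%.
After the change, unemployed and labor force both rise by 164.09 → E = 1,783.22, U = 331.78, labor force = 2,115.00 thousand.
New unemployment rate = 331.78 / 2,115.00 = 15.69%.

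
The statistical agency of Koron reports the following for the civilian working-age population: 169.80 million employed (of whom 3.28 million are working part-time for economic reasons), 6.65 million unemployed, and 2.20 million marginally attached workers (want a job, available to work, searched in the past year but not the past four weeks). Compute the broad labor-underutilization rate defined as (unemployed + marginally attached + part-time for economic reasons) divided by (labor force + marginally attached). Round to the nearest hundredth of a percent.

Labor force = 169.80 + 6.65 = 176.45 million.
Numerator = 6.65 + 2.20 + 3.28 = 12.13 million.
Denominator = 176.45 + 2.20 = 178.65 million.
Broad rate = 12.13 / 178.65 = 6.79%.

Broad underutilization rate ≈ 6.79%.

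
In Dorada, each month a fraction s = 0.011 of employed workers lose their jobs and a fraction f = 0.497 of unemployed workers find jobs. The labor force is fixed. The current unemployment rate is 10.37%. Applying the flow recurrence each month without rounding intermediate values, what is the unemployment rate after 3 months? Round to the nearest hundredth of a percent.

With a fixed labor force, u_{t+1} = u_t + s·(1−u_t) − f·u_t = u_t·(1−s−f) + s.
Here 1−s−f = 0.492 and s = 0.011.
u_1 = 0.103700 × 0.492 + 0.011 = 0.062020.
u_2 = 0.062020 × 0.492 + 0.011 = 0.041514.
u_3 = 0.041514 × 0.492 + 0.011 = 0.031425.

Unemployment rate after three months ≈ 3.14%.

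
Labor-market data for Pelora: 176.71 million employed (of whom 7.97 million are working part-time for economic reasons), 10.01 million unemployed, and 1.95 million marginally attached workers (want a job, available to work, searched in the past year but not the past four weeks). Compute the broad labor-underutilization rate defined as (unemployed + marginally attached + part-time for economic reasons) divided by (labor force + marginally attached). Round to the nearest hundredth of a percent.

Broad underutilization rate ≈ 10.56%.

Labor force = 176.71 + 10.01 = 186.72 million.
Numerator = 10.01 + 1.95 + 7.97 = 19.93 million.
Denominator = 186.72 + 1.95 = 188.67 million.
Broad rate = 19.93 / 188.67 = 10.56%.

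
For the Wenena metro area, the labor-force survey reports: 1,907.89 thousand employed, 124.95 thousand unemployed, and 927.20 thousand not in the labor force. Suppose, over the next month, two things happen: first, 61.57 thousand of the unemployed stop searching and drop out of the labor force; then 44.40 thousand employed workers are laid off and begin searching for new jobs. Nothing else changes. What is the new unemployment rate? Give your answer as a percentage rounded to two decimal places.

Initially, labor force = 1,907.89 + 124.95 = 2,032.84 thousand, so u = 124.95/2,032.84 = 6.15%.
After the first change, unemployed and labor force both fall by 61.57 → E = 1,907.89, U = 63.38, labor force = 1,971.27 thousand.
After the second change, employed falls and unemployed rises by 44.40; labor force unchanged → E = 1,863.49, U = 107.78, labor force = 1,971.27 thousand.
New unemployment rate = 107.78 / 1,971.27 = 5.47%.

New unemployment rate ≈ 5.47%.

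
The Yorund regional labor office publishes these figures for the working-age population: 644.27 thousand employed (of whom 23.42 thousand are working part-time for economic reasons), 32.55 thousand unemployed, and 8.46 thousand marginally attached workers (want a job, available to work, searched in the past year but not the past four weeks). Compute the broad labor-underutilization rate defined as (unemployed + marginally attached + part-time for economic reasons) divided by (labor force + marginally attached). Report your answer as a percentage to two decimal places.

Broad underutilization rate ≈ 9.40%.

Labor force = 644.27 + 32.55 = 676.82 thousand.
Numerator = 32.55 + 8.46 + 23.42 = 64.43 thousand.
Denominator = 676.82 + 8.46 = 685.28 thousand.
Broad rate = 64.43 / 685.28 = 9.40%.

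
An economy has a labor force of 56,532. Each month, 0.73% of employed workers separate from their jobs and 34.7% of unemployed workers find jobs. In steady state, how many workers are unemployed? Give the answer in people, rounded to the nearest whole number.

About 1,165 are unemployed in steady state.

Steady-state unemployment rate u* = s/(s+f) = 0.73/(0.73+34.7) = 0.020604.
Unemployed = u* × labor force = 0.020604 × 56,532 ≈ 1,165.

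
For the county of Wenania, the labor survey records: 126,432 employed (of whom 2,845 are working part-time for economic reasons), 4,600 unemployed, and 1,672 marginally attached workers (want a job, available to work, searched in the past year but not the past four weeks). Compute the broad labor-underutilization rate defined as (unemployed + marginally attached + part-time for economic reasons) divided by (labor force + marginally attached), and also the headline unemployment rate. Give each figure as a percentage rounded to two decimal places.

Broad underutilization rate ≈ 6.87%; headline unemployment rate ≈ 3.51%.

Labor force = 126,432 + 4,600 = 131,032.
Numerator = 4,600 + 1,672 + 2,845 = 9,117.
Denominator = 131,032 + 1,672 = 132,704.
Broad rate = 9,117 / 132,704 = 6.87%.
Headline unemployment rate = 4,600 / 131,032 = 3.51%.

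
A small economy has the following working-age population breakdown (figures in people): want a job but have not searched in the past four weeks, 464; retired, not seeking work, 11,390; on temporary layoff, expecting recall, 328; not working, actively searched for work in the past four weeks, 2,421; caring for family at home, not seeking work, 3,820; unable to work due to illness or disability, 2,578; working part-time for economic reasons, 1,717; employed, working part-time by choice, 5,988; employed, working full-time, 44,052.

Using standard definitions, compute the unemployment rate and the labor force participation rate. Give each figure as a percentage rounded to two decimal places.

Employed = 1,717 + 5,988 + 44,052 = 51,757 (anyone who worked, including part-time for economic reasons, counts as employed).
Unemployed = 328 + 2,421 = 2,749 (jobless and actively searching, or on temporary layoff).
Labor force = 51,757 + 2,749 = 54,506.
Not in labor force = 464 + 11,390 + 3,820 + 2,578 = 18,252 (those not working and not actively searching are outside the labor force — including those who want a job but have given up searching).
Civilian working-age population = 54,506 + 18,252 = 72,758.
Unemployment rate = 2,749 / 54,506 = 5.04%.
Labor force participation rate = 54,506 / 72,758 = 74.91%.

Unemployment rate ≈ 5.04%; labor force participation rate ≈ 74.91%.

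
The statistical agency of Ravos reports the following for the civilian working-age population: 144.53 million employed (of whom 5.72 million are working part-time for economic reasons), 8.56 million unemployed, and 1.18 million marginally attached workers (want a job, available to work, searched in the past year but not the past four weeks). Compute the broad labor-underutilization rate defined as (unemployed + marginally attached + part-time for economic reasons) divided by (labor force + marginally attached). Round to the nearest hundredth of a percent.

Labor force = 144.53 + 8.56 = 153.09 million.
Numerator = 8.56 + 1.18 + 5.72 = 15.46 million.
Denominator = 153.09 + 1.18 = 154.27 million.
Broad rate = 15.46 / 154.27 = 10.02%.

Broad underutilization rate ≈ 10.02%.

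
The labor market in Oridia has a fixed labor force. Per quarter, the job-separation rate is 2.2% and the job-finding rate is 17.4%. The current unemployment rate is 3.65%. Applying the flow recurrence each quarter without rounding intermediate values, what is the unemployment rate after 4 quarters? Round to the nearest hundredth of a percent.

Unemployment rate after four quarters ≈ 8.06%.

With a fixed labor force, u_{t+1} = u_t + s·(1−u_t) − f·u_t = u_t·(1−s−f) + s.
Here 1−s−f = 0.804 and s = 0.022.
u_1 = 0.036500 × 0.804 + 0.022 = 0.051346.
u_2 = 0.051346 × 0.804 + 0.022 = 0.063282.
u_3 = 0.063282 × 0.804 + 0.022 = 0.072879.
u_4 = 0.072879 × 0.804 + 0.022 = 0.080595.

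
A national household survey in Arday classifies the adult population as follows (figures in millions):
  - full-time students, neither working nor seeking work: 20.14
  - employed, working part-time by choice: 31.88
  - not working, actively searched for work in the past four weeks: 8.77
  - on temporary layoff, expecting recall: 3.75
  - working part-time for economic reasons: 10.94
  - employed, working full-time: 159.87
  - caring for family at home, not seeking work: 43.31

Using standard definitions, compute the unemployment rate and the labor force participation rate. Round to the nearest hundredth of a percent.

Employed = 31.88 + 10.94 + 159.87 = 202.69 million (anyone who worked, including part-time for economic reasons, counts as employed).
Unemployed = 8.77 + 3.75 = 12.52 million (jobless and actively searching, or on temporary layoff).
Labor force = 202.69 + 12.52 = 215.21 million.
Not in labor force = 20.14 + 43.31 = 63.45 million (those not working and not actively searching are outside the labor force).
Civilian working-age population = 215.21 + 63.45 = 278.66 million.
Unemployment rate = 12.52 / 215.21 = 5.82%.
Labor force participation rate = 215.21 / 278.66 = 77.23%.

Unemployment rate ≈ 5.82%; labor force participation rate ≈ 77.23%.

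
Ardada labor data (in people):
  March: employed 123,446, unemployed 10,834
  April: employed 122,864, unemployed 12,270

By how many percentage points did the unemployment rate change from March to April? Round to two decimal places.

The unemployment rate changed by +1.01 percentage points.

March: labor force = 123,446 + 10,834 = 134,280; u = 10,834/134,280 = 8.07%.
April: labor force = 122,864 + 12,270 = 135,134; u = 12,270/135,134 = 9.08%.
Change = 9.08% − 8.07% = +1.01 pp.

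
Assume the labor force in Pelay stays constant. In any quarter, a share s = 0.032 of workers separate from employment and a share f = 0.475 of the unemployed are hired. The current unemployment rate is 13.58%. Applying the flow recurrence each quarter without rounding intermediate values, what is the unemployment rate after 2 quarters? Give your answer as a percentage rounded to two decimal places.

Unemployment rate after two quarters ≈ 8.08%.

With a fixed labor force, u_{t+1} = u_t + s·(1−u_t) − f·u_t = u_t·(1−s−f) + s.
Here 1−s−f = 0.493 and s = 0.032.
u_1 = 0.135800 × 0.493 + 0.032 = 0.098949.
u_2 = 0.098949 × 0.493 + 0.032 = 0.080782.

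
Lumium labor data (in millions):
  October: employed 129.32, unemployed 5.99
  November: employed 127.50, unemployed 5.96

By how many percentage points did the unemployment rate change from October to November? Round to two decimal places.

October: labor force = 129.32 + 5.99 = 135.31; u = 5.99/135.31 = 4.43%.
November: labor force = 127.50 + 5.96 = 133.46; u = 5.96/133.46 = 4.47%.
Change = 4.47% − 4.43% = +0.04 pp.

The unemployment rate changed by +0.04 percentage points.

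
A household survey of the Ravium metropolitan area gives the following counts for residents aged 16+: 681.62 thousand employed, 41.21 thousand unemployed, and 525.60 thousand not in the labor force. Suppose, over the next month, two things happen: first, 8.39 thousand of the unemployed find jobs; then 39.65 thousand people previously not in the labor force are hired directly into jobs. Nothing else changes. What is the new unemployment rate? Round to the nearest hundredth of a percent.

New unemployment rate ≈ 4.30%.

Initially, labor force = 681.62 + 41.21 = 722.83 thousand, so u = 41.21/722.83 = 5.70%.
After the first change, unemployed falls and employed rises by 8.39; labor force unchanged → E = 690.01, U = 32.82, labor force = 722.83 thousand.
After the second change, employed and labor force both rise by 39.65; unemployed unchanged → E = 729.66, U = 32.82, labor force = 762.48 thousand.
New unemployment rate = 32.82 / 762.48 = 4.30%.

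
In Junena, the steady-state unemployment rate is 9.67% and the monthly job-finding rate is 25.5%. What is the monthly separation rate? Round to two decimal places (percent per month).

From u* = s/(s+f): s = u·f/(1−u).
s = 0.0967 × 25.5 / (1 − 0.0967) = 2.4658 / 0.9033 ≈ 2.73% per month.

Separation rate ≈ 2.73% per month.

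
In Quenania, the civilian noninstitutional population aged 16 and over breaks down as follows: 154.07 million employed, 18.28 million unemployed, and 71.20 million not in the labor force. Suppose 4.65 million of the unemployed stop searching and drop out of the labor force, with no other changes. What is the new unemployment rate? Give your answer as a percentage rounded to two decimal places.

Initially, labor force = 154.07 + 18.28 = 172.35 million, so u = 18.28/172.35 = 10.61%.
After the change, unemployed and labor force both fall by 4.65 → E = 154.07, U = 13.63, labor force = 167.70 million.
New unemployment rate = 13.63 / 167.70 = 8.13%.

New unemployment rate ≈ 8.13%.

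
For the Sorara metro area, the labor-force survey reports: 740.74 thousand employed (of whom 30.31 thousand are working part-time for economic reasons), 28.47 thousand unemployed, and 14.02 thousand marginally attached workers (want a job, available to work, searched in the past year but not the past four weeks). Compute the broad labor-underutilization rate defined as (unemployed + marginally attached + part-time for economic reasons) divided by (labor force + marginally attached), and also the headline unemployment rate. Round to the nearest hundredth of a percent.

Broad underutilization rate ≈ 9.29%; headline unemployment rate ≈ 3.70%.

Labor force = 740.74 + 28.47 = 769.21 thousand.
Numerator = 28.47 + 14.02 + 30.31 = 72.80 thousand.
Denominator = 769.21 + 14.02 = 783.23 thousand.
Broad rate = 72.80 / 783.23 = 9.29%.
Headline unemployment rate = 28.47 / 769.21 = 3.70%.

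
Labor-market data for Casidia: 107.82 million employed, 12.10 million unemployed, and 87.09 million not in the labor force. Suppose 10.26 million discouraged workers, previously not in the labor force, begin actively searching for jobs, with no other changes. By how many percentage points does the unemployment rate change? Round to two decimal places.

The unemployment rate changes by +7.09 percentage points.

Initially, labor force = 107.82 + 12.10 = 119.92 million, so u = 12.10/119.92 = 10.09%.
After the change, unemployed and labor force both rise by 10.26 → E = 107.82, U = 22.36, labor force = 130.18 million.
New unemployment rate = 22.36 / 130.18 = 17.18%.
Change = 17.18% − 10.09% = +7.09 percentage points.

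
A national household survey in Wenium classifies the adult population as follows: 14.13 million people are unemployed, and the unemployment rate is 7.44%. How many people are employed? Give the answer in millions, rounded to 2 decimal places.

About 175.79 million are employed.

Labor force = U / u = 14.13 / 0.0744 ≈ 189.92 million.
Employed = labor force − unemployed = 189.92 − 14.13 = 175.79 million.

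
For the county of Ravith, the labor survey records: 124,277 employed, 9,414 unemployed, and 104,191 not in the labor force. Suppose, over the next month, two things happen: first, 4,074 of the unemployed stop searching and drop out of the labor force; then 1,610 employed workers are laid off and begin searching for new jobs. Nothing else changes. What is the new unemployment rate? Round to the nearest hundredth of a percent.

Initially, labor force = 124,277 + 9,414 = 133,691, so u = 9,414/133,691 = 7.04%.
After the first change, unemployed and labor force both fall by 4,074 → E = 124,277, U = 5,340, labor force = 129,617.
After the second change, employed falls and unemployed rises by 1,610; labor force unchanged → E = 122,667, U = 6,950, labor force = 129,617.
New unemployment rate = 6,950 / 129,617 = 5.36%.

New unemployment rate ≈ 5.36%.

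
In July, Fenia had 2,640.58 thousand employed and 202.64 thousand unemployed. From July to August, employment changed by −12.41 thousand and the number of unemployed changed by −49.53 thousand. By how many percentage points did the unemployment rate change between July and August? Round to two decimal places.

July: labor force = 2,640.58 + 202.64 = 2,843.22; u = 202.64/2,843.22 = 7.13%.
August: labor force = 2,628.17 + 153.11 = 2,781.28; u = 153.11/2,781.28 = 5.51%.
Change = 5.51% − 7.13% = −1.62 pp.

The unemployment rate changed by −1.62 percentage points.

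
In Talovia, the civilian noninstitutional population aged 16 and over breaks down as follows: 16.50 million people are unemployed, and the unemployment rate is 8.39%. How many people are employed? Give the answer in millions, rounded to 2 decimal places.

About 180.16 million are employed.

Labor force = U / u = 16.50 / 0.0839 ≈ 196.66 million.
Employed = labor force − unemployed = 196.66 − 16.50 = 180.16 million.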